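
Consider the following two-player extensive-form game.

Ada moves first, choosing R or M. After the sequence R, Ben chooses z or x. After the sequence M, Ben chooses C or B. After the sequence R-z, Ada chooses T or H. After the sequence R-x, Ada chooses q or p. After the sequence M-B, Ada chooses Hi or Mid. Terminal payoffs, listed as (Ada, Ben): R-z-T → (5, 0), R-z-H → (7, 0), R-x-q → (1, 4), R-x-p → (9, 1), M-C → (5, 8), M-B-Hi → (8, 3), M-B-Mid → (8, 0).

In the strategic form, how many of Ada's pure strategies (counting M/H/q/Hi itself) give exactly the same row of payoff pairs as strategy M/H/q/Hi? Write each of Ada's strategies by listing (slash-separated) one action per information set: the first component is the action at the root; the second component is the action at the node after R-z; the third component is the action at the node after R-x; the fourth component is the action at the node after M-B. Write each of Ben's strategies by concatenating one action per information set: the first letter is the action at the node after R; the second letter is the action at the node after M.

4

Row for M/H/q/Hi (columns zC, zB, xC, xB): (5,8) (8,3) (5,8) (8,3).
Under M/H/q/Hi, Ada's choice at the node after R-z and at the node after R-x can never be reached regardless of what Ben does, so varying those choices leaves every outcome unchanged.
Holding the reachable choices fixed and varying the unreachable ones freely already gives 2 × 2 = 4 equivalent strategies.
No other strategy reproduces this row, so those 4 are the full class: M/T/q/Hi, M/T/p/Hi, M/H/q/Hi, M/H/p/Hi.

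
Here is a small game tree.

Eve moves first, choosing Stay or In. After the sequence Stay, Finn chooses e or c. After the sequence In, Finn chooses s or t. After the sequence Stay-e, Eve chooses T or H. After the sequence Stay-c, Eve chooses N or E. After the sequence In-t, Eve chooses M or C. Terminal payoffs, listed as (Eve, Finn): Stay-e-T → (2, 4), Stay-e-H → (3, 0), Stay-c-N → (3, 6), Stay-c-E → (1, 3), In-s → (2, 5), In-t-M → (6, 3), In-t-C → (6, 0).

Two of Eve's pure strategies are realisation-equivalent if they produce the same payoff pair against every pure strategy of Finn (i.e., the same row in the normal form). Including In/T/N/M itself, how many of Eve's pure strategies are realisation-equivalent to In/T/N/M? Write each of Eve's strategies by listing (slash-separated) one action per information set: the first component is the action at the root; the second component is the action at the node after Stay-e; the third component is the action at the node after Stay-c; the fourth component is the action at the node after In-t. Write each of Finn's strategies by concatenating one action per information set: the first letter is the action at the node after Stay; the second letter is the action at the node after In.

4

Row for In/T/N/M (columns es, et, cs, ct): (2,5) (6,3) (2,5) (6,3).
Under In/T/N/M, Eve's choice at the node after Stay-e and at the node after Stay-c can never be reached regardless of what Finn does, so varying those choices leaves every outcome unchanged.
Holding the reachable choices fixed and varying the unreachable ones freely already gives 2 × 2 = 4 equivalent strategies.
No other strategy reproduces this row, so those 4 are the full class: In/T/N/M, In/T/E/M, In/H/N/M, In/H/E/M.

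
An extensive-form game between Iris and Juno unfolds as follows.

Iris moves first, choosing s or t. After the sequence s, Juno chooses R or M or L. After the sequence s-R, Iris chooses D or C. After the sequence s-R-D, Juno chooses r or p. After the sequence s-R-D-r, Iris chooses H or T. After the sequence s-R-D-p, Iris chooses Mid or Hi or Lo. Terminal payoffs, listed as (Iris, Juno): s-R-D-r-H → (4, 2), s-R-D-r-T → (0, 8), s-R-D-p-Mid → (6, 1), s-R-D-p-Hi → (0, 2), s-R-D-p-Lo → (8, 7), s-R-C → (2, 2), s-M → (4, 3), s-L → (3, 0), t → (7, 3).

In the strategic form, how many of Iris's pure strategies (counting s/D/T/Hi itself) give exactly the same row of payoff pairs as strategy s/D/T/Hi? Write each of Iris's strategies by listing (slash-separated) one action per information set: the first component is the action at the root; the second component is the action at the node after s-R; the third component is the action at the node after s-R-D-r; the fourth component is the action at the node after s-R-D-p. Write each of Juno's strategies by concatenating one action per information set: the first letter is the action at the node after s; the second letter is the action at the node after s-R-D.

Row for s/D/T/Hi (columns Rr, Rp, Mr, Mp, Lr, Lp): (0,8) (0,2) (4,3) (4,3) (3,0) (3,0).
Every one of Iris's information sets is on the play path for some reply by Juno when Iris follows s/D/T/Hi.
Changing the action at any of them therefore changes at least one column, so only s/D/T/Hi itself gives this row.

1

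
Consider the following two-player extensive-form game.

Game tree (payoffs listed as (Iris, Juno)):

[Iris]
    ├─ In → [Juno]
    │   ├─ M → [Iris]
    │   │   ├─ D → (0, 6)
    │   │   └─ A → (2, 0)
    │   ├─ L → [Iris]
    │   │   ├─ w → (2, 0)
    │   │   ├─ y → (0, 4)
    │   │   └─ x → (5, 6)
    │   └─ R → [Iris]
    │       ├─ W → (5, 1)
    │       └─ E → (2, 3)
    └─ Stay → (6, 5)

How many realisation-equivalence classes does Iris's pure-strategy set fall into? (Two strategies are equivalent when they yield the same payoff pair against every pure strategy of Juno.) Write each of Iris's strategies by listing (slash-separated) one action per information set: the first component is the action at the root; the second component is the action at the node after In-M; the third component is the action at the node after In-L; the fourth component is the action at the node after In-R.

13

Iris has 24 pure strategies: In/D/w/W, In/D/w/E, In/D/y/W, In/D/y/E, In/D/x/W, In/D/x/E, In/A/w/W, In/A/w/E, In/A/y/W, In/A/y/E, In/A/x/W, In/A/x/E, Stay/D/w/W, Stay/D/w/E, Stay/D/y/W, Stay/D/y/E, Stay/D/x/W, Stay/D/x/E, Stay/A/w/W, Stay/A/w/E, Stay/A/y/W, Stay/A/y/E, Stay/A/x/W, Stay/A/x/E. Columns: M, L, R.
{In/D/w/W} → row (0,6) (2,0) (5,1)
{In/D/w/E} → row (0,6) (2,0) (2,3)
{In/D/y/W} → row (0,6) (0,4) (5,1)
{In/D/y/E} → row (0,6) (0,4) (2,3)
{In/D/x/W} → row (0,6) (5,6) (5,1)
{In/D/x/E} → row (0,6) (5,6) (2,3)
{In/A/w/W} → row (2,0) (2,0) (5,1)
{In/A/w/E} → row (2,0) (2,0) (2,3)
{In/A/y/W} → row (2,0) (0,4) (5,1)
{In/A/y/E} → row (2,0) (0,4) (2,3)
{In/A/x/W} → row (2,0) (5,6) (5,1)
{In/A/x/E} → row (2,0) (5,6) (2,3)
{Stay/D/w/W, Stay/D/w/E, Stay/D/y/W, Stay/D/y/E, Stay/D/x/W, Stay/D/x/E, Stay/A/w/W, Stay/A/w/E, Stay/A/y/W, Stay/A/y/E, Stay/A/x/W, Stay/A/x/E} → row (6,5) (6,5) (6,5)
That's 13 distinct rows out of 24 strategies.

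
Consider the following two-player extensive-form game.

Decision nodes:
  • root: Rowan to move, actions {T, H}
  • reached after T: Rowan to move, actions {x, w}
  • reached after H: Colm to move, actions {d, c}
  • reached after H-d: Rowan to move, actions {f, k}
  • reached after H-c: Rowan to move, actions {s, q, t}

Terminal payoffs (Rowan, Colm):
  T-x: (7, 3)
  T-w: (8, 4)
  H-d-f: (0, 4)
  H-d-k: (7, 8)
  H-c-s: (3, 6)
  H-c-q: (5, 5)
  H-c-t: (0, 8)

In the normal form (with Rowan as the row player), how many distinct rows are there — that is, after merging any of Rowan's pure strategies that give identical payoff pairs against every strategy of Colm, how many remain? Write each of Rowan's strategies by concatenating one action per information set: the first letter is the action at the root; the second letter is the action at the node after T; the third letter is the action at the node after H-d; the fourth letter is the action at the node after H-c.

8

Rowan has 24 pure strategies: Txfs, Txfq, Txft, Txks, Txkq, Txkt, Twfs, Twfq, Twft, Twks, Twkq, Twkt, Hxfs, Hxfq, Hxft, Hxks, Hxkq, Hxkt, Hwfs, Hwfq, Hwft, Hwks, Hwkq, Hwkt. Columns: d, c.
{Txfs, Txfq, Txft, Txks, Txkq, Txkt} → row (7,3) (7,3)
{Twfs, Twfq, Twft, Twks, Twkq, Twkt} → row (8,4) (8,4)
{Hxfs, Hwfs} → row (0,4) (3,6)
{Hxfq, Hwfq} → row (0,4) (5,5)
{Hxft, Hwft} → row (0,4) (0,8)
{Hxks, Hwks} → row (7,8) (3,6)
{Hxkq, Hwkq} → row (7,8) (5,5)
{Hxkt, Hwkt} → row (7,8) (0,8)
That's 8 distinct rows out of 24 strategies.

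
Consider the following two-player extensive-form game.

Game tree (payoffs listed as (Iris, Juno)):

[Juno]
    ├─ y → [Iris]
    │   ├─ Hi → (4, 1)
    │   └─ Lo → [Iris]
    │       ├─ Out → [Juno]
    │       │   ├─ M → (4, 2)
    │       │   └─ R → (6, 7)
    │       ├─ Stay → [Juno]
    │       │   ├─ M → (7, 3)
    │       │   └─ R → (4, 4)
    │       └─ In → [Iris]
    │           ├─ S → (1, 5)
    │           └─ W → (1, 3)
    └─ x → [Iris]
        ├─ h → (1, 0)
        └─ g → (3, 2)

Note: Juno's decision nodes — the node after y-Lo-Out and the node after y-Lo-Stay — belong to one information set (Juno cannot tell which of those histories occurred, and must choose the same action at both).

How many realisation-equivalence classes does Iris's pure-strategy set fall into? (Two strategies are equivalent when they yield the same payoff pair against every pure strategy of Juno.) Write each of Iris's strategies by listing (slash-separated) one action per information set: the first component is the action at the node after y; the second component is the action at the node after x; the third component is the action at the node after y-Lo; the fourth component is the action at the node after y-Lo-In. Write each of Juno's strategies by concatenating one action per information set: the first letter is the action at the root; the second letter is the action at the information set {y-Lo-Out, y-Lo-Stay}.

Iris has 24 pure strategies: Hi/h/Out/S, Hi/h/Out/W, Hi/h/Stay/S, Hi/h/Stay/W, Hi/h/In/S, Hi/h/In/W, Hi/g/Out/S, Hi/g/Out/W, Hi/g/Stay/S, Hi/g/Stay/W, Hi/g/In/S, Hi/g/In/W, Lo/h/Out/S, Lo/h/Out/W, Lo/h/Stay/S, Lo/h/Stay/W, Lo/h/In/S, Lo/h/In/W, Lo/g/Out/S, Lo/g/Out/W, Lo/g/Stay/S, Lo/g/Stay/W, Lo/g/In/S, Lo/g/In/W. Columns: yM, yR, xM, xR.
{Hi/h/Out/S, Hi/h/Out/W, Hi/h/Stay/S, Hi/h/Stay/W, Hi/h/In/S, Hi/h/In/W} → row (4,1) (4,1) (1,0) (1,0)
{Hi/g/Out/S, Hi/g/Out/W, Hi/g/Stay/S, Hi/g/Stay/W, Hi/g/In/S, Hi/g/In/W} → row (4,1) (4,1) (3,2) (3,2)
{Lo/h/Out/S, Lo/h/Out/W} → row (4,2) (6,7) (1,0) (1,0)
{Lo/h/Stay/S, Lo/h/Stay/W} → row (7,3) (4,4) (1,0) (1,0)
{Lo/h/In/S} → row (1,5) (1,5) (1,0) (1,0)
{Lo/h/In/W} → row (1,3) (1,3) (1,0) (1,0)
{Lo/g/Out/S, Lo/g/Out/W} → row (4,2) (6,7) (3,2) (3,2)
{Lo/g/Stay/S, Lo/g/Stay/W} → row (7,3) (4,4) (3,2) (3,2)
{Lo/g/In/S} → row (1,5) (1,5) (3,2) (3,2)
{Lo/g/In/W} → row (1,3) (1,3) (3,2) (3,2)
That's 10 distinct rows out of 24 strategies.

10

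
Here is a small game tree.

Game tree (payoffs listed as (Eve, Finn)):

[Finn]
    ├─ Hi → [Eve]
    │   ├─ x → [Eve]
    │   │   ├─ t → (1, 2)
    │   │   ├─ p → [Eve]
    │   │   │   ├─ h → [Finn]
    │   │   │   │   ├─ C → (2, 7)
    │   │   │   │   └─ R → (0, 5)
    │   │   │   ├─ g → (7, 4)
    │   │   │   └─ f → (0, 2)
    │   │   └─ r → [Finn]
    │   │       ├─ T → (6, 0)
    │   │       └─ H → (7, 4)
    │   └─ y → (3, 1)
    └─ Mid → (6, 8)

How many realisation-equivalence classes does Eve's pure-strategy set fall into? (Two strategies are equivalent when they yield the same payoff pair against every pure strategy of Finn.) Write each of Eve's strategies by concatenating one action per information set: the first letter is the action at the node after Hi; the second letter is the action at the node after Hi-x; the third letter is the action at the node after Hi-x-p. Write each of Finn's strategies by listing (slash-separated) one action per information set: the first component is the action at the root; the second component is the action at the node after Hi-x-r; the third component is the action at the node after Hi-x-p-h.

6

Eve has 18 pure strategies: xth, xtg, xtf, xph, xpg, xpf, xrh, xrg, xrf, yth, ytg, ytf, yph, ypg, ypf, yrh, yrg, yrf. Columns: Hi/T/C, Hi/T/R, Hi/H/C, Hi/H/R, Mid/T/C, Mid/T/R, Mid/H/C, Mid/H/R.
{xth, xtg, xtf} → row (1,2) (1,2) (1,2) (1,2) (6,8) (6,8) (6,8) (6,8)
{xph} → row (2,7) (0,5) (2,7) (0,5) (6,8) (6,8) (6,8) (6,8)
{xpg} → row (7,4) (7,4) (7,4) (7,4) (6,8) (6,8) (6,8) (6,8)
{xpf} → row (0,2) (0,2) (0,2) (0,2) (6,8) (6,8) (6,8) (6,8)
{xrh, xrg, xrf} → row (6,0) (6,0) (7,4) (7,4) (6,8) (6,8) (6,8) (6,8)
{yth, ytg, ytf, yph, ypg, ypf, yrh, yrg, yrf} → row (3,1) (3,1) (3,1) (3,1) (6,8) (6,8) (6,8) (6,8)
That's 6 distinct rows out of 18 strategies.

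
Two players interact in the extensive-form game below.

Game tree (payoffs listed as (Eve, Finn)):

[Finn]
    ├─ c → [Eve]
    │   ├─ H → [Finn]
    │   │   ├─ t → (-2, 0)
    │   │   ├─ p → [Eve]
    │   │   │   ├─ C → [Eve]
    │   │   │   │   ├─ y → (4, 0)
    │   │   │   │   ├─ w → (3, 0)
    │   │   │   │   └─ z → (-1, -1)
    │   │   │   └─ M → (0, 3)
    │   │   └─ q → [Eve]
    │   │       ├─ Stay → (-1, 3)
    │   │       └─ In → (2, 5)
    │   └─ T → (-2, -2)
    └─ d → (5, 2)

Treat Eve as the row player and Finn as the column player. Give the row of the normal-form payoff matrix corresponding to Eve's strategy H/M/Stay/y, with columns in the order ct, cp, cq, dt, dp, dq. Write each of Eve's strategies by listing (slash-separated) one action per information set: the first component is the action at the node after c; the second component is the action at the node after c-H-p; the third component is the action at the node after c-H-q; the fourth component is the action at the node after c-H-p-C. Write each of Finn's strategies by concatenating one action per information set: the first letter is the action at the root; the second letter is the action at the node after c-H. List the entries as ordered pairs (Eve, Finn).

(-2,0) (0,3) (-1,3) (5,2) (5,2) (5,2)

vs ct: Finn plays c → Eve plays H at [c] → Finn plays t at [c-H] → (-2, 0)
vs cp: Finn plays c → Eve plays H at [c] → Finn plays p at [c-H] → Eve plays M at [c-H-p] → (0, 3)
vs cq: Finn plays c → Eve plays H at [c] → Finn plays q at [c-H] → Eve plays Stay at [c-H-q] → (-1, 3)
vs dt: Finn plays d → (5, 2)
vs dp: Finn plays d → (5, 2)
vs dq: Finn plays d → (5, 2)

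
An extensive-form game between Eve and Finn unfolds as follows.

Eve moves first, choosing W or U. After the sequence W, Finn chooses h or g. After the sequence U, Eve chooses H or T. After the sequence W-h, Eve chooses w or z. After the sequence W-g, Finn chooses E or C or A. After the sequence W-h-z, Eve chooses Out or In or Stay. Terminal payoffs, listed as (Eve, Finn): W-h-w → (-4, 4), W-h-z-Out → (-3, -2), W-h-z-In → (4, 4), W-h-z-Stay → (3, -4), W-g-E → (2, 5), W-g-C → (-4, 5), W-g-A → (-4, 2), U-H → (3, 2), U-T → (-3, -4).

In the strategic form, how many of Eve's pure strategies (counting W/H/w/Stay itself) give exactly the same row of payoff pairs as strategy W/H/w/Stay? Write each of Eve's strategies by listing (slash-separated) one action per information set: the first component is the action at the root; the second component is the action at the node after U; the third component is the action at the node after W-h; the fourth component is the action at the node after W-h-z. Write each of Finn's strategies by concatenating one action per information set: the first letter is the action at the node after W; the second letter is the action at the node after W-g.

Row for W/H/w/Stay (columns hE, hC, hA, gE, gC, gA): (-4,4) (-4,4) (-4,4) (2,5) (-4,5) (-4,2).
Under W/H/w/Stay, Eve's choice at the node after U and at the node after W-h-z can never be reached regardless of what Finn does, so varying those choices leaves every outcome unchanged.
Holding the reachable choices fixed and varying the unreachable ones freely already gives 2 × 3 = 6 equivalent strategies.
No other strategy reproduces this row, so those 6 are the full class: W/H/w/Out, W/H/w/In, W/H/w/Stay, W/T/w/Out, W/T/w/In, W/T/w/Stay.

6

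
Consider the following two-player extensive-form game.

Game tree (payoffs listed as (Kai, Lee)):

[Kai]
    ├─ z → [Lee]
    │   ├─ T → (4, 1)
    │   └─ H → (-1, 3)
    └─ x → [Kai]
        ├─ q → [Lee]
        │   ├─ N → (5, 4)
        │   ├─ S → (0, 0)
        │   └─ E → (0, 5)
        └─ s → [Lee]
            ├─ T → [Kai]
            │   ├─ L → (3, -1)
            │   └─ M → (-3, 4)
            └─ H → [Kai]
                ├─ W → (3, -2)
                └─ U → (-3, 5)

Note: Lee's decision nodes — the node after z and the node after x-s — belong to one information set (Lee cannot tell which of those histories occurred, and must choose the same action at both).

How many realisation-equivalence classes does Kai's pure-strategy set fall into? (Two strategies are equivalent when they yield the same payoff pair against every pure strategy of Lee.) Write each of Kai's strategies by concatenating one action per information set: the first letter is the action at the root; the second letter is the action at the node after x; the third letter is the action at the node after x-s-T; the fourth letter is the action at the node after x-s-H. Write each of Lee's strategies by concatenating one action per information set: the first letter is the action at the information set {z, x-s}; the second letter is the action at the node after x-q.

Kai has 16 pure strategies: zqLW, zqLU, zqMW, zqMU, zsLW, zsLU, zsMW, zsMU, xqLW, xqLU, xqMW, xqMU, xsLW, xsLU, xsMW, xsMU. Columns: TN, TS, TE, HN, HS, HE.
{zqLW, zqLU, zqMW, zqMU, zsLW, zsLU, zsMW, zsMU} → row (4,1) (4,1) (4,1) (-1,3) (-1,3) (-1,3)
{xqLW, xqLU, xqMW, xqMU} → row (5,4) (0,0) (0,5) (5,4) (0,0) (0,5)
{xsLW} → row (3,-1) (3,-1) (3,-1) (3,-2) (3,-2) (3,-2)
{xsLU} → row (3,-1) (3,-1) (3,-1) (-3,5) (-3,5) (-3,5)
{xsMW} → row (-3,4) (-3,4) (-3,4) (3,-2) (3,-2) (3,-2)
{xsMU} → row (-3,4) (-3,4) (-3,4) (-3,5) (-3,5) (-3,5)
That's 6 distinct rows out of 16 strategies.

6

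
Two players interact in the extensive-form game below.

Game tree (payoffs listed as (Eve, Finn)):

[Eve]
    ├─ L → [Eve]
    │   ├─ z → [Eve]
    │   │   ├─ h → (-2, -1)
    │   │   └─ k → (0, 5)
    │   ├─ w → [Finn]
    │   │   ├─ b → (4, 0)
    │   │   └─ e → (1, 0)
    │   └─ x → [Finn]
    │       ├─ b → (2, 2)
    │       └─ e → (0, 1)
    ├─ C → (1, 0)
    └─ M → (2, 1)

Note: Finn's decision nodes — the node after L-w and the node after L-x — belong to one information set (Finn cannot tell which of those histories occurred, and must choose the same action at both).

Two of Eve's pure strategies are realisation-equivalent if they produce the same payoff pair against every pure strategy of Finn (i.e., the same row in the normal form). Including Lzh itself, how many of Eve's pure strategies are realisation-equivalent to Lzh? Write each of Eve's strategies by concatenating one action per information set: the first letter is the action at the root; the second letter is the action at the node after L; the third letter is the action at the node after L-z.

1

Row for Lzh (columns b, e): (-2,-1) (-2,-1).
Every one of Eve's information sets is on the play path for some reply by Finn when Eve follows Lzh.
Changing the action at any of them therefore changes at least one column, so only Lzh itself gives this row.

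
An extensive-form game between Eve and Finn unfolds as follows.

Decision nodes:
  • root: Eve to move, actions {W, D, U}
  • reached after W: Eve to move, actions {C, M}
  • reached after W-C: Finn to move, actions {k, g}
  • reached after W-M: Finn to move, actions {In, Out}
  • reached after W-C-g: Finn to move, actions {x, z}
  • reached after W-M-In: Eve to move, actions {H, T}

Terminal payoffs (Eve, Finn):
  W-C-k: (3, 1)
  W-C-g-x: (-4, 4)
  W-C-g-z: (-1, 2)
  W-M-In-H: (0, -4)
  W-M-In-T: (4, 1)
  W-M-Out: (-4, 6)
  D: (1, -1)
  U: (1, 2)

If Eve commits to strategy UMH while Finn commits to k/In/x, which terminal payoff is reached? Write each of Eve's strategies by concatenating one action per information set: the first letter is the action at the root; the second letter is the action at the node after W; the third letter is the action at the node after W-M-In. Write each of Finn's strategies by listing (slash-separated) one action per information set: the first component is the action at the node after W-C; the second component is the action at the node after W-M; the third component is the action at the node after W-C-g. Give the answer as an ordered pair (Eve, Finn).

(1, 2)

Trace the play path from the root:
  Eve plays U
→ terminal payoff (1, 2).
(Eve's choice at the node after W is never reached on this path, so it doesn't affect the outcome.)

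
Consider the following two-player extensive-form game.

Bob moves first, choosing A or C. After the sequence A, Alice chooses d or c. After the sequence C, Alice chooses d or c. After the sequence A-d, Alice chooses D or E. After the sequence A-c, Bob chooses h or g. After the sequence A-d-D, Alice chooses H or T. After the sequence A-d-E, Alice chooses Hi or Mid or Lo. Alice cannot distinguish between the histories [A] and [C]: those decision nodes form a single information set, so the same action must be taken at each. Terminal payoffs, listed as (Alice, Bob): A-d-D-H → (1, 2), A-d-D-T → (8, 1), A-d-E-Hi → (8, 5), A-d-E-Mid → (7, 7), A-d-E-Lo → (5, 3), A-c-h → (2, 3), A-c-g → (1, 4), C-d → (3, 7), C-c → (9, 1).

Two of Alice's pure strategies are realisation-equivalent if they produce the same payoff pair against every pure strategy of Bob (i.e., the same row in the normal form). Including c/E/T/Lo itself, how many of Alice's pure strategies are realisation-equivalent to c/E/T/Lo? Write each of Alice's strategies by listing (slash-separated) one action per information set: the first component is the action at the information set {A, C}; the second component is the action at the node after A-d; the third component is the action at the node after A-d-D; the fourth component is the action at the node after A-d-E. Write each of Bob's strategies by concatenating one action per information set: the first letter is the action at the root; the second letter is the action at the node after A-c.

12

Row for c/E/T/Lo (columns Ah, Ag, Ch, Cg): (2,3) (1,4) (9,1) (9,1).
Under c/E/T/Lo, Alice's choice at the node after A-d and at the node after A-d-D and at the node after A-d-E can never be reached regardless of what Bob does, so varying those choices leaves every outcome unchanged.
Holding the reachable choices fixed and varying the unreachable ones freely already gives 2 × 2 × 3 = 12 equivalent strategies.
No other strategy reproduces this row, so those 12 are the full class: c/D/H/Hi, c/D/H/Mid, c/D/H/Lo, c/D/T/Hi, c/D/T/Mid, c/D/T/Lo, c/E/H/Hi, c/E/H/Mid, c/E/H/Lo, c/E/T/Hi, c/E/T/Mid, c/E/T/Lo.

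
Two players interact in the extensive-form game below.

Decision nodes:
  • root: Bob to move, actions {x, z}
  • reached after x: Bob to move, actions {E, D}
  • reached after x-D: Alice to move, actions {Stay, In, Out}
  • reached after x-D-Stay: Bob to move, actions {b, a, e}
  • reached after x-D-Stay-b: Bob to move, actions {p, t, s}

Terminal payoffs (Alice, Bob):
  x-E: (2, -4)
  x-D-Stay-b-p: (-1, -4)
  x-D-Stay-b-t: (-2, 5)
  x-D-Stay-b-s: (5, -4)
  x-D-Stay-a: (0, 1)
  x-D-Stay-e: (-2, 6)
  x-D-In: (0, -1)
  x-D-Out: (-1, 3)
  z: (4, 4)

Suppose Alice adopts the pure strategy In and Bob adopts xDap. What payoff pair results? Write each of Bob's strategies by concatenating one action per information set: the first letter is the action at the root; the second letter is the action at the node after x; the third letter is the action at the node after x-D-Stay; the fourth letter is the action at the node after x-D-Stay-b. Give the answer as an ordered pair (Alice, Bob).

Trace the play path from the root:
  Bob plays x
  Bob plays D at [x]
  Alice plays In at [x-D]
→ terminal payoff (0, -1).
(Bob's choice at the node after x-D-Stay is never reached on this path, so it doesn't affect the outcome.)

(0, -1)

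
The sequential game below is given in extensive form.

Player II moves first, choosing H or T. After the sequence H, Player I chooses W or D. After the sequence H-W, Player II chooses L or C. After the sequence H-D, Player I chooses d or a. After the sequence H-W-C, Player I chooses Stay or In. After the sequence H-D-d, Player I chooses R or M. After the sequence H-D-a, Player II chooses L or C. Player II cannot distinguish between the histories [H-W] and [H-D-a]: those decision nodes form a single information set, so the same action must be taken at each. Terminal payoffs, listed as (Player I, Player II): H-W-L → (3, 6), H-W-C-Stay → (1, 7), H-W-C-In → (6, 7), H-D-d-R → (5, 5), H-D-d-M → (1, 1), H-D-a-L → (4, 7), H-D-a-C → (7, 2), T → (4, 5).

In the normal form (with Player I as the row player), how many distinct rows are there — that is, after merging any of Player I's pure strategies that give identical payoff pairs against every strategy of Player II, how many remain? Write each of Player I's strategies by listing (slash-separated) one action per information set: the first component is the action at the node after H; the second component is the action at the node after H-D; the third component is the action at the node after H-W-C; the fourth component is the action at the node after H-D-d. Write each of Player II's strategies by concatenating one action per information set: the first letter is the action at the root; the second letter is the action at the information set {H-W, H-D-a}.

Player I has 16 pure strategies: W/d/Stay/R, W/d/Stay/M, W/d/In/R, W/d/In/M, W/a/Stay/R, W/a/Stay/M, W/a/In/R, W/a/In/M, D/d/Stay/R, D/d/Stay/M, D/d/In/R, D/d/In/M, D/a/Stay/R, D/a/Stay/M, D/a/In/R, D/a/In/M. Columns: HL, HC, TL, TC.
{W/d/Stay/R, W/d/Stay/M, W/a/Stay/R, W/a/Stay/M} → row (3,6) (1,7) (4,5) (4,5)
{W/d/In/R, W/d/In/M, W/a/In/R, W/a/In/M} → row (3,6) (6,7) (4,5) (4,5)
{D/d/Stay/R, D/d/In/R} → row (5,5) (5,5) (4,5) (4,5)
{D/d/Stay/M, D/d/In/M} → row (1,1) (1,1) (4,5) (4,5)
{D/a/Stay/R, D/a/Stay/M, D/a/In/R, D/a/In/M} → row (4,7) (7,2) (4,5) (4,5)
That's 5 distinct rows out of 16 strategies.

5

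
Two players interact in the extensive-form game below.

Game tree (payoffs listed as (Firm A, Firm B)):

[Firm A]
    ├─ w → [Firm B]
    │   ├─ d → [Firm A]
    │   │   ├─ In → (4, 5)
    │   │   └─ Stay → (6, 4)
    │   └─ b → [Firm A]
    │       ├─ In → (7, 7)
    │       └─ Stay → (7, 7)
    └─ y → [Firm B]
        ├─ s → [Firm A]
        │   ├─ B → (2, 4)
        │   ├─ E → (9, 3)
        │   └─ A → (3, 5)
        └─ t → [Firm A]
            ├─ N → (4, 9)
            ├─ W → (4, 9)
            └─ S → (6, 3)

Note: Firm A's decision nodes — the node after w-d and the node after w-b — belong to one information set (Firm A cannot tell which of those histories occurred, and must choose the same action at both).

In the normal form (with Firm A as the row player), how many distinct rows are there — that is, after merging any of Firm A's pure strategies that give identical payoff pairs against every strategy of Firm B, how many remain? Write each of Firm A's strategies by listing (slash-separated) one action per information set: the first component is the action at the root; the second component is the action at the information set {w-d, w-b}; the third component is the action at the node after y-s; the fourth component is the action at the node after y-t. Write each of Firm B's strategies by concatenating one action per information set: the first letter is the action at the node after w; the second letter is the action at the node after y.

8

Firm A has 36 pure strategies: w/In/B/N, w/In/B/W, w/In/B/S, w/In/E/N, w/In/E/W, w/In/E/S, w/In/A/N, w/In/A/W, w/In/A/S, w/Stay/B/N, w/Stay/B/W, w/Stay/B/S, w/Stay/E/N, w/Stay/E/W, w/Stay/E/S, w/Stay/A/N, w/Stay/A/W, w/Stay/A/S, y/In/B/N, y/In/B/W, y/In/B/S, y/In/E/N, y/In/E/W, y/In/E/S, y/In/A/N, y/In/A/W, y/In/A/S, y/Stay/B/N, y/Stay/B/W, y/Stay/B/S, y/Stay/E/N, y/Stay/E/W, y/Stay/E/S, y/Stay/A/N, y/Stay/A/W, y/Stay/A/S. Columns: ds, dt, bs, bt.
{w/In/B/N, w/In/B/W, w/In/B/S, w/In/E/N, w/In/E/W, w/In/E/S, w/In/A/N, w/In/A/W, w/In/A/S} → row (4,5) (4,5) (7,7) (7,7)
{w/Stay/B/N, w/Stay/B/W, w/Stay/B/S, w/Stay/E/N, w/Stay/E/W, w/Stay/E/S, w/Stay/A/N, w/Stay/A/W, w/Stay/A/S} → row (6,4) (6,4) (7,7) (7,7)
{y/In/B/N, y/In/B/W, y/Stay/B/N, y/Stay/B/W} → row (2,4) (4,9) (2,4) (4,9)
{y/In/B/S, y/Stay/B/S} → row (2,4) (6,3) (2,4) (6,3)
{y/In/E/N, y/In/E/W, y/Stay/E/N, y/Stay/E/W} → row (9,3) (4,9) (9,3) (4,9)
{y/In/E/S, y/Stay/E/S} → row (9,3) (6,3) (9,3) (6,3)
{y/In/A/N, y/In/A/W, y/Stay/A/N, y/Stay/A/W} → row (3,5) (4,9) (3,5) (4,9)
{y/In/A/S, y/Stay/A/S} → row (3,5) (6,3) (3,5) (6,3)
That's 8 distinct rows out of 36 strategies.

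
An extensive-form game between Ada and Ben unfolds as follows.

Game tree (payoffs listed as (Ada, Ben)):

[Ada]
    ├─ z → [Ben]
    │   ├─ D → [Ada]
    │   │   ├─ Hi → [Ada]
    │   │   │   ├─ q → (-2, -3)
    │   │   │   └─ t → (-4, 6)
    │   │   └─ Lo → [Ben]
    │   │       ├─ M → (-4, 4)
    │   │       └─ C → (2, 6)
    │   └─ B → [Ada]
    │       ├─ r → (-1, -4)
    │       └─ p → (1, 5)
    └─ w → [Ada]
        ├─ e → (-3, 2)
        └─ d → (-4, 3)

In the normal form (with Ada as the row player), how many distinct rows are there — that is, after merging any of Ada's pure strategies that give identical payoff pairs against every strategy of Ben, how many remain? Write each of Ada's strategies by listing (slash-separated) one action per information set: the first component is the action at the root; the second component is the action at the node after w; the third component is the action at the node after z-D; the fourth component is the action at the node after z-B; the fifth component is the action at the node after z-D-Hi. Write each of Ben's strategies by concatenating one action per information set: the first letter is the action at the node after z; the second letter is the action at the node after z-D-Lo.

Ada has 32 pure strategies: z/e/Hi/r/q, z/e/Hi/r/t, z/e/Hi/p/q, z/e/Hi/p/t, z/e/Lo/r/q, z/e/Lo/r/t, z/e/Lo/p/q, z/e/Lo/p/t, z/d/Hi/r/q, z/d/Hi/r/t, z/d/Hi/p/q, z/d/Hi/p/t, z/d/Lo/r/q, z/d/Lo/r/t, z/d/Lo/p/q, z/d/Lo/p/t, w/e/Hi/r/q, w/e/Hi/r/t, w/e/Hi/p/q, w/e/Hi/p/t, w/e/Lo/r/q, w/e/Lo/r/t, w/e/Lo/p/q, w/e/Lo/p/t, w/d/Hi/r/q, w/d/Hi/r/t, w/d/Hi/p/q, w/d/Hi/p/t, w/d/Lo/r/q, w/d/Lo/r/t, w/d/Lo/p/q, w/d/Lo/p/t. Columns: DM, DC, BM, BC.
{z/e/Hi/r/q, z/d/Hi/r/q} → row (-2,-3) (-2,-3) (-1,-4) (-1,-4)
{z/e/Hi/r/t, z/d/Hi/r/t} → row (-4,6) (-4,6) (-1,-4) (-1,-4)
{z/e/Hi/p/q, z/d/Hi/p/q} → row (-2,-3) (-2,-3) (1,5) (1,5)
{z/e/Hi/p/t, z/d/Hi/p/t} → row (-4,6) (-4,6) (1,5) (1,5)
{z/e/Lo/r/q, z/e/Lo/r/t, z/d/Lo/r/q, z/d/Lo/r/t} → row (-4,4) (2,6) (-1,-4) (-1,-4)
{z/e/Lo/p/q, z/e/Lo/p/t, z/d/Lo/p/q, z/d/Lo/p/t} → row (-4,4) (2,6) (1,5) (1,5)
{w/e/Hi/r/q, w/e/Hi/r/t, w/e/Hi/p/q, w/e/Hi/p/t, w/e/Lo/r/q, w/e/Lo/r/t, w/e/Lo/p/q, w/e/Lo/p/t} → row (-3,2) (-3,2) (-3,2) (-3,2)
{w/d/Hi/r/q, w/d/Hi/r/t, w/d/Hi/p/q, w/d/Hi/p/t, w/d/Lo/r/q, w/d/Lo/r/t, w/d/Lo/p/q, w/d/Lo/p/t} → row (-4,3) (-4,3) (-4,3) (-4,3)
That's 8 distinct rows out of 32 strategies.

8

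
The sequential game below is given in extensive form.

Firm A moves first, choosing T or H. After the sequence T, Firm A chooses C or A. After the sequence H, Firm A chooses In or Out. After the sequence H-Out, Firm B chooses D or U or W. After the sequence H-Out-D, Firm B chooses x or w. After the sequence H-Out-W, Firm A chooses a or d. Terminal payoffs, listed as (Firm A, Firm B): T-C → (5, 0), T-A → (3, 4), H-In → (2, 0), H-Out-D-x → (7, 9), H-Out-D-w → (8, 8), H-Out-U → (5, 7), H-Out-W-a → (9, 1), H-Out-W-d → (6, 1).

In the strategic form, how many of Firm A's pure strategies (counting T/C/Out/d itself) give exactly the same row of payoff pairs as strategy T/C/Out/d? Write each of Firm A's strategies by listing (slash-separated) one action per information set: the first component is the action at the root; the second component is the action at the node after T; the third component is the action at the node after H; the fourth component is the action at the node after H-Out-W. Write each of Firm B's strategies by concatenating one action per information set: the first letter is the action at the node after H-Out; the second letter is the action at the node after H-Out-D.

Row for T/C/Out/d (columns Dx, Dw, Ux, Uw, Wx, Ww): (5,0) (5,0) (5,0) (5,0) (5,0) (5,0).
Under T/C/Out/d, Firm A's choice at the node after H and at the node after H-Out-W can never be reached regardless of what Firm B does, so varying those choices leaves every outcome unchanged.
Holding the reachable choices fixed and varying the unreachable ones freely already gives 2 × 2 = 4 equivalent strategies.
No other strategy reproduces this row, so those 4 are the full class: T/C/In/a, T/C/In/d, T/C/Out/a, T/C/Out/d.

4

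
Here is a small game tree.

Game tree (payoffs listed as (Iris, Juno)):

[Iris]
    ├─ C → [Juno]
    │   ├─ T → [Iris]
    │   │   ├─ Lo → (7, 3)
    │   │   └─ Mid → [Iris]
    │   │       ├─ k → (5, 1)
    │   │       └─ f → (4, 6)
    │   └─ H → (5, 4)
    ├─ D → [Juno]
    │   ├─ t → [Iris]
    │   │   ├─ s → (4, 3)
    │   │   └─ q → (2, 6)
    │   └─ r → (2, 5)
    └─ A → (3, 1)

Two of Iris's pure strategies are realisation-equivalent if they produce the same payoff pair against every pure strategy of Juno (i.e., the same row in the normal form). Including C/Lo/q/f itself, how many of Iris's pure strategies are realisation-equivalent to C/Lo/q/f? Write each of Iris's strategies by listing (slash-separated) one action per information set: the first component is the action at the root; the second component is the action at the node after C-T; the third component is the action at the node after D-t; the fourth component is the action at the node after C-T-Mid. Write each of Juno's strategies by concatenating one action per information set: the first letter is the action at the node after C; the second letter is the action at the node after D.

Row for C/Lo/q/f (columns Tt, Tr, Ht, Hr): (7,3) (7,3) (5,4) (5,4).
Under C/Lo/q/f, Iris's choice at the node after D-t and at the node after C-T-Mid can never be reached regardless of what Juno does, so varying those choices leaves every outcome unchanged.
Holding the reachable choices fixed and varying the unreachable ones freely already gives 2 × 2 = 4 equivalent strategies.
No other strategy reproduces this row, so those 4 are the full class: C/Lo/s/k, C/Lo/s/f, C/Lo/q/k, C/Lo/q/f.

4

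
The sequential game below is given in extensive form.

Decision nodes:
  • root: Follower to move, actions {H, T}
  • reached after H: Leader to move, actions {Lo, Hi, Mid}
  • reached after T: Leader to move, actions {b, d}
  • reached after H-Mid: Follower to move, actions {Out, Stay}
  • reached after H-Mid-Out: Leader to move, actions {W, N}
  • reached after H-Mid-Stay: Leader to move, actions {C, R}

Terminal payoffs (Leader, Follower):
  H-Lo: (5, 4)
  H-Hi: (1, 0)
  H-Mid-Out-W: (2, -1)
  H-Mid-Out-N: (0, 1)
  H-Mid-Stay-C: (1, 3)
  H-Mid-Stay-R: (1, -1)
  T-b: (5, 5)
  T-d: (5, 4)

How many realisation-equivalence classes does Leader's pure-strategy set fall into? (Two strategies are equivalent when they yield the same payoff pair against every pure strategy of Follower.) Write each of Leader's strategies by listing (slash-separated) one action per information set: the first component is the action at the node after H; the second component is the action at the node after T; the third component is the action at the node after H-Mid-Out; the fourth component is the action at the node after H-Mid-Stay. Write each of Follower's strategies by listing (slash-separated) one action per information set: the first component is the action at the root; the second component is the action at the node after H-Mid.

Leader has 24 pure strategies: Lo/b/W/C, Lo/b/W/R, Lo/b/N/C, Lo/b/N/R, Lo/d/W/C, Lo/d/W/R, Lo/d/N/C, Lo/d/N/R, Hi/b/W/C, Hi/b/W/R, Hi/b/N/C, Hi/b/N/R, Hi/d/W/C, Hi/d/W/R, Hi/d/N/C, Hi/d/N/R, Mid/b/W/C, Mid/b/W/R, Mid/b/N/C, Mid/b/N/R, Mid/d/W/C, Mid/d/W/R, Mid/d/N/C, Mid/d/N/R. Columns: H/Out, H/Stay, T/Out, T/Stay.
{Lo/b/W/C, Lo/b/W/R, Lo/b/N/C, Lo/b/N/R} → row (5,4) (5,4) (5,5) (5,5)
{Lo/d/W/C, Lo/d/W/R, Lo/d/N/C, Lo/d/N/R} → row (5,4) (5,4) (5,4) (5,4)
{Hi/b/W/C, Hi/b/W/R, Hi/b/N/C, Hi/b/N/R} → row (1,0) (1,0) (5,5) (5,5)
{Hi/d/W/C, Hi/d/W/R, Hi/d/N/C, Hi/d/N/R} → row (1,0) (1,0) (5,4) (5,4)
{Mid/b/W/C} → row (2,-1) (1,3) (5,5) (5,5)
{Mid/b/W/R} → row (2,-1) (1,-1) (5,5) (5,5)
{Mid/b/N/C} → row (0,1) (1,3) (5,5) (5,5)
{Mid/b/N/R} → row (0,1) (1,-1) (5,5) (5,5)
{Mid/d/W/C} → row (2,-1) (1,3) (5,4) (5,4)
{Mid/d/W/R} → row (2,-1) (1,-1) (5,4) (5,4)
{Mid/d/N/C} → row (0,1) (1,3) (5,4) (5,4)
{Mid/d/N/R} → row (0,1) (1,-1) (5,4) (5,4)
That's 12 distinct rows out of 24 strategies.

12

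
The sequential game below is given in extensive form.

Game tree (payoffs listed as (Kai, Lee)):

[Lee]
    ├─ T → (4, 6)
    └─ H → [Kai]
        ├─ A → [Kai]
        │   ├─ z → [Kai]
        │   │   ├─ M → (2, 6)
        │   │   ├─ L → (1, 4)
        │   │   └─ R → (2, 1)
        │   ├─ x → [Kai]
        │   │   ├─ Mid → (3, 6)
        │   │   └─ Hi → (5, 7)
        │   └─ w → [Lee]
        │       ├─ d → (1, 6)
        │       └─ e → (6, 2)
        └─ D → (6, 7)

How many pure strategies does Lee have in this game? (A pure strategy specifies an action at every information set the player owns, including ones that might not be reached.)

4

Lee owns the root with actions {T, H} — two choices.
Lee owns the node after H-A-w with actions {d, e} — two choices.
A pure strategy fixes one action at each information set independently, so the count is the product 2 × 2 = 4.
(For reference, Kai has 36 pure strategies, giving a 4×36 normal-form matrix.)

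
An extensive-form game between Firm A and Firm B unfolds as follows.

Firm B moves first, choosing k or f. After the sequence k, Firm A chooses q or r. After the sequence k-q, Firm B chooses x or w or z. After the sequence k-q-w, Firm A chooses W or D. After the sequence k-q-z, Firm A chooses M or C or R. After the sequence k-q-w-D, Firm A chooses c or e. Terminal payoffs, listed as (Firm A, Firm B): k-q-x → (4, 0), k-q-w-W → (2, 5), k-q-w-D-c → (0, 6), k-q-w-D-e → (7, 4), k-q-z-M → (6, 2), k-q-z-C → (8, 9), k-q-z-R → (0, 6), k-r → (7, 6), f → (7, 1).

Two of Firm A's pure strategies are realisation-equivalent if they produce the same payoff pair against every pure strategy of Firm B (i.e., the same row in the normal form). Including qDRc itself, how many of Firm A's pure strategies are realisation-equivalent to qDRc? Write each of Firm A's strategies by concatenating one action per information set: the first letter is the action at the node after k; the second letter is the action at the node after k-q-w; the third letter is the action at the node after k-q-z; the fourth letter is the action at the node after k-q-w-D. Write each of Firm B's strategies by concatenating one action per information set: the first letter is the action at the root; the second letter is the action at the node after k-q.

Row for qDRc (columns kx, kw, kz, fx, fw, fz): (4,0) (0,6) (0,6) (7,1) (7,1) (7,1).
Every one of Firm A's information sets is on the play path for some reply by Firm B when Firm A follows qDRc.
Changing the action at any of them therefore changes at least one column, so only qDRc itself gives this row.

1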